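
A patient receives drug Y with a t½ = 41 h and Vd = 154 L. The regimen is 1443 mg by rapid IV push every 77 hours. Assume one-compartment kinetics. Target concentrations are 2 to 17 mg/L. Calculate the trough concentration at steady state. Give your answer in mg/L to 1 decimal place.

3.5 mg/L

τ/t½ = 77/41 ≈ 1.878, so fraction remaining f = (1/2)^(77/41) ≈ 0.2721.
At steady state, accumulation factor R = 1/(1 − e^(−kτ)) ≈ 1.3738.
Single-dose peak C₀ = D/Vd = 1443/154 ≈ 9.370 mg/L.
Steady-state peak Cmax,ss = C₀·R ≈ 9.370 × 1.3738 ≈ 12.873 mg/L.
Steady-state trough Cmin,ss = Cmax,ss·f ≈ 12.873 × 0.2721 ≈ 3.503 mg/L.
Trough 3.5 mg/L vs MEC 2 mg/L: adequate.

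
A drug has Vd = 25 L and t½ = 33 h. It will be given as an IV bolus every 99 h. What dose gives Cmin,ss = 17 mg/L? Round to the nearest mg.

τ/t½ = 99/33 ≈ 3, so f = (1/2)^(99/33) ≈ 0.125000.
Cmin,ss = (D/Vd)·f/(1−f), so D = Cmin,ss·Vd·(1−f)/f.
D = 17 × 25 × (1−f)/f ≈ 17 × 25 × 7.00000 ≈ 2975.00 mg.

2975 mg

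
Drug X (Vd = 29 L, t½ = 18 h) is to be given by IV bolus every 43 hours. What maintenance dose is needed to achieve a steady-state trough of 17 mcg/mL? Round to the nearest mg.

2089 mg

τ/t½ = 43/18 ≈ 2.3889, so f = (1/2)^(43/18) ≈ 0.190929.
Cmin,ss = (D/Vd)·f/(1−f), so D = Cmin,ss·Vd·(1−f)/f.
D = 17 × 29 × (1−f)/f ≈ 17 × 29 × 4.23755 ≈ 2089.11 mg.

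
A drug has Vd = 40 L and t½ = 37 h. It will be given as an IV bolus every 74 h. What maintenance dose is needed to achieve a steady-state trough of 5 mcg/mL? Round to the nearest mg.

600 mg

τ/t½ = 74/37 ≈ 2, so f = (1/2)^(74/37) ≈ 0.250000.
Cmin,ss = (D/Vd)·f/(1−f), so D = Cmin,ss·Vd·(1−f)/f.
D = 5 × 40 × (1−f)/f ≈ 5 × 40 × 3.00000 ≈ 600.00 mg.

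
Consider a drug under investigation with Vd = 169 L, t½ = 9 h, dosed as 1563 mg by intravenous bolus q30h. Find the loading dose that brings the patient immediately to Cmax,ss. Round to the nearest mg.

1735 mg

f = (1/2)^(30/9) ≈ 0.099213; accumulation ratio R = 1/(1−f) ≈ 1.11014.
Loading dose to hit Cmax,ss on first dose: D_load = D_maint·R ≈ 1563 × 1.11014 ≈ 1735.15 mg.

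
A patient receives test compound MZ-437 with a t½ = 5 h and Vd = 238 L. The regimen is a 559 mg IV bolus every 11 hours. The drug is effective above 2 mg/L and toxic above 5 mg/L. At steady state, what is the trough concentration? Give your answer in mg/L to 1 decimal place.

τ/t½ = 11/5 ≈ 2.2, so fraction remaining f = (1/2)^(11/5) ≈ 0.2176.
Accumulation ratio R = 1/(1 − f) ≈ 1/0.7824 ≈ 1.2781.
Single-dose peak C₀ = D/Vd = 559/238 ≈ 2.349 mg/L.
Steady-state peak Cmax,ss = C₀·R ≈ 2.349 × 1.2781 ≈ 3.002 mg/L.
Steady-state trough Cmin,ss = Cmax,ss·f ≈ 3.002 × 0.2176 ≈ 0.653 mg/L.
Trough 0.7 mg/L vs MEC 2 mg/L: subtherapeutic.

0.7 mg/L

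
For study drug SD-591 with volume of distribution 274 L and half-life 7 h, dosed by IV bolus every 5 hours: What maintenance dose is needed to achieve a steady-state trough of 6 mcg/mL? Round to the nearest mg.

1053 mg

τ/t½ = 5/7 ≈ 0.71429, so f = (1/2)^(5/7) ≈ 0.609507.
Cmin,ss = (D/Vd)·f/(1−f), so D = Cmin,ss·Vd·(1−f)/f.
D = 6 × 274 × (1−f)/f ≈ 6 × 274 × 0.64067 ≈ 1053.26 mg.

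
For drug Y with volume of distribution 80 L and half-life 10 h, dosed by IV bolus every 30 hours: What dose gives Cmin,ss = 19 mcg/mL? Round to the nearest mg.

10640 mg

τ/t½ = 30/10 ≈ 3, so f = (1/2)^(30/10) ≈ 0.125000.
Cmin,ss = (D/Vd)·f/(1−f), so D = Cmin,ss·Vd·(1−f)/f.
D = 19 × 80 × (1−f)/f ≈ 19 × 80 × 7.00000 ≈ 10640.00 mg.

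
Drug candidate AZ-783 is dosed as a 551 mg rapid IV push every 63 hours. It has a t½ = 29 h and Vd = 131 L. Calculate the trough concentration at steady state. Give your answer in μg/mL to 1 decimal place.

τ/t½ = 63/29 ≈ 2.1724, so fraction remaining f = (1/2)^(63/29) ≈ 0.2218.
Accumulation ratio R = 1/(1 − f) ≈ 1/0.7782 ≈ 1.2850.
Single-dose peak C₀ = D/Vd = 551/131 ≈ 4.206 μg/mL.
Steady-state peak Cmax,ss = C₀·R ≈ 4.206 × 1.2850 ≈ 5.405 μg/mL.
Steady-state trough Cmin,ss = Cmax,ss·f ≈ 5.405 × 0.2218 ≈ 1.199 μg/mL.

1.2 μg/mL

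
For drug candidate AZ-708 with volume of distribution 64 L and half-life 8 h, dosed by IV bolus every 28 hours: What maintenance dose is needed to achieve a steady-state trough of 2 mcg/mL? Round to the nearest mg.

1320 mg

τ/t½ = 28/8 ≈ 3.5, so f = (1/2)^(28/8) ≈ 0.088388.
Cmin,ss = (D/Vd)·f/(1−f), so D = Cmin,ss·Vd·(1−f)/f.
D = 2 × 64 × (1−f)/f ≈ 2 × 64 × 10.31375 ≈ 1320.16 mg.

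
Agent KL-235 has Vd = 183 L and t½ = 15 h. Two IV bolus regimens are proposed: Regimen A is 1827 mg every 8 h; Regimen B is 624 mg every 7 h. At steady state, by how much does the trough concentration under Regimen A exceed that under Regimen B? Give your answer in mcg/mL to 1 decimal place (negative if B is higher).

Regimen A: f = (1/2)^(8/15) ≈ 0.6910; Cmin,ss = (1827/183)·f/(1−f) ≈ 22.326 mcg/mL.
Regimen B: f = (1/2)^(7/15) ≈ 0.7236; Cmin,ss = (624/183)·f/(1−f) ≈ 8.927 mcg/mL.
Difference ≈ 22.326 − 8.927 ≈ 13.399 mcg/mL.

13.4 mcg/mL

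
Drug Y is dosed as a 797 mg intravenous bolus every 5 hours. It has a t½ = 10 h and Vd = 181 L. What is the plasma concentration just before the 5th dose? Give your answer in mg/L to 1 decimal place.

8.0 mg/L

f = (1/2)^(τ/t½) = (1/2)^(5/10) ≈ 0.7071.
C₀ = D/Vd = 797/181 ≈ 4.403 mg/L.
Before the 5th dose, 4 doses have been given. Superposition: Cmin = C₀·(f + f² + … + f^4).
≈ 4.403 × (0.7071 + 0.5000 + 0.3535 + 0.2500) ≈ 4.403 × 1.8106 ≈ 7.972 mg/L.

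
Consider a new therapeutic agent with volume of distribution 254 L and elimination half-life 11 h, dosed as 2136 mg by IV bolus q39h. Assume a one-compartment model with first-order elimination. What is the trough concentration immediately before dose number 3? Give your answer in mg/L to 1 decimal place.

0.8 mg/L

f = (1/2)^(τ/t½) = (1/2)^(39/11) ≈ 0.0856.
C₀ = D/Vd = 2136/254 ≈ 8.409 mg/L.
Before the 3rd dose, 2 doses have been given. Superposition: Cmin = C₀·(f + f²).
≈ 8.409 × (0.0856 + 0.0073) ≈ 8.409 × 0.0929 ≈ 0.781 mg/L.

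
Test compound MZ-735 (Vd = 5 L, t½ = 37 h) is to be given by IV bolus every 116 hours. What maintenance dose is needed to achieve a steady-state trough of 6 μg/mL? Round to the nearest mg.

τ/t½ = 116/37 ≈ 3.1351, so f = (1/2)^(116/37) ≈ 0.113823.
Cmin,ss = (D/Vd)·f/(1−f), so D = Cmin,ss·Vd·(1−f)/f.
D = 6 × 5 × (1−f)/f ≈ 6 × 5 × 7.78557 ≈ 233.57 mg.

234 mg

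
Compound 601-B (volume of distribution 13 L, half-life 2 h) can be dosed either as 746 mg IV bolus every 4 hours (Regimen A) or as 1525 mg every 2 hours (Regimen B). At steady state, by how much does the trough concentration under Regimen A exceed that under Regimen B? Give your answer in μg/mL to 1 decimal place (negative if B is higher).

Regimen A: f = (1/2)^(4/2) ≈ 0.2500; Cmin,ss = (746/13)·f/(1−f) ≈ 19.128 μg/mL.
Regimen B: f = (1/2)^(2/2) ≈ 0.5000; Cmin,ss = (1525/13)·f/(1−f) ≈ 117.308 μg/mL.
Difference ≈ 19.128 − 117.308 ≈ -98.180 μg/mL.

-98.2 μg/mL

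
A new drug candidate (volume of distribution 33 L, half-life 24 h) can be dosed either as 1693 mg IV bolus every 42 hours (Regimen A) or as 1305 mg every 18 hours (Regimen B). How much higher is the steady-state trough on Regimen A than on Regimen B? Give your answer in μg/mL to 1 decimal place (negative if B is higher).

-36.3 μg/mL

Regimen A: f = (1/2)^(42/24) ≈ 0.2973; Cmin,ss = (1693/33)·f/(1−f) ≈ 21.705 μg/mL.
Regimen B: f = (1/2)^(18/24) ≈ 0.5946; Cmin,ss = (1305/33)·f/(1−f) ≈ 58.001 μg/mL.
Difference ≈ 21.705 − 58.001 ≈ -36.296 μg/mL.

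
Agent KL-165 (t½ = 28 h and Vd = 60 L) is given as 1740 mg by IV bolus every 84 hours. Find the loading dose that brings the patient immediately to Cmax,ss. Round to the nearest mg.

f = (1/2)^(84/28) ≈ 0.125000; accumulation ratio R = 1/(1−f) ≈ 1.14286.
Loading dose to hit Cmax,ss on first dose: D_load = D_maint·R ≈ 1740 × 1.14286 ≈ 1988.58 mg.

1989 mg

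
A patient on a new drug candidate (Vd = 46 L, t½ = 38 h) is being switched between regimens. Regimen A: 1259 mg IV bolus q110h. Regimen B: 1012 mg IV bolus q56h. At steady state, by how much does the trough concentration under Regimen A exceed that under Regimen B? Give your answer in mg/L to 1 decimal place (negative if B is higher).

Regimen A: f = (1/2)^(110/38) ≈ 0.1345; Cmin,ss = (1259/46)·f/(1−f) ≈ 4.253 mg/L.
Regimen B: f = (1/2)^(56/38) ≈ 0.3601; Cmin,ss = (1012/46)·f/(1−f) ≈ 12.380 mg/L.
Difference ≈ 4.253 − 12.380 ≈ -8.127 mg/L.

-8.1 mg/L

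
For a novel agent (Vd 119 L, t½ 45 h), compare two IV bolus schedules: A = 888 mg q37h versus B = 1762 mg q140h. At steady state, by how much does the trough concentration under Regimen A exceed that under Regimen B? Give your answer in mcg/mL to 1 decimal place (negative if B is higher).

7.8 mcg/mL

Regimen A: f = (1/2)^(37/45) ≈ 0.5656; Cmin,ss = (888/119)·f/(1−f) ≈ 9.716 mcg/mL.
Regimen B: f = (1/2)^(140/45) ≈ 0.1157; Cmin,ss = (1762/119)·f/(1−f) ≈ 1.937 mcg/mL.
Difference ≈ 9.716 − 1.937 ≈ 7.779 mcg/mL.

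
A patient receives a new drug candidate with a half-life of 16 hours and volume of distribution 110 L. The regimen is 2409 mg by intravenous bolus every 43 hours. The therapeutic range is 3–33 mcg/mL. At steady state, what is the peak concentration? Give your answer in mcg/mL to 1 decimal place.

τ/t½ = 43/16 ≈ 2.6875, so fraction remaining f = (1/2)^(43/16) ≈ 0.1552.
At steady state, accumulation factor R = 1/(1 − e^(−kτ)) ≈ 1.1837.
Single-dose peak C₀ = D/Vd = 2409/110 ≈ 21.900 mcg/mL.
Steady-state peak Cmax,ss = C₀·R ≈ 21.900 × 1.1837 ≈ 25.923 mcg/mL.
Peak 25.9 mcg/mL vs MTC 33 mcg/mL: below toxic threshold.

25.9 mcg/mL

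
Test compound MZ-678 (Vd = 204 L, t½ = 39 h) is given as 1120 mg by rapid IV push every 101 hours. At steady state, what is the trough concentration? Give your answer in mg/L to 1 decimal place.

1.1 mg/L

Over one 101-h interval, 101/39 ≈ 2.5897 half-lives elapse, leaving f ≈ 0.1661 of each dose.
Each bolus raises the concentration by D/Vd = 1120/204 ≈ 5.490 mg/L.
Steady-state trough Cmin,ss = C₀·f/(1−f) ≈ 5.490 × 0.1661/0.8339 ≈ 1.094 mg/L.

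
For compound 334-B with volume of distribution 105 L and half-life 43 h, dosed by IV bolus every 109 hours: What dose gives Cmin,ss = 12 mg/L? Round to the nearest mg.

τ/t½ = 109/43 ≈ 2.5349, so f = (1/2)^(109/43) ≈ 0.172554.
Cmin,ss = (D/Vd)·f/(1−f), so D = Cmin,ss·Vd·(1−f)/f.
D = 12 × 105 × (1−f)/f ≈ 12 × 105 × 4.79529 ≈ 6042.07 mg.

6042 mg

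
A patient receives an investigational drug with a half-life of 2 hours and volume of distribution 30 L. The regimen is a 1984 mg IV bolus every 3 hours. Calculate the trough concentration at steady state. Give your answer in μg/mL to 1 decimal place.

τ/t½ = 3/2 ≈ 1.5, so fraction remaining f = (1/2)^(3/2) ≈ 0.3536.
Single-dose peak C₀ = D/Vd = 1984/30 ≈ 66.133 μg/mL.
Steady-state trough Cmin,ss = C₀·f/(1−f) ≈ 66.133 × 0.3536/0.6464 ≈ 36.177 μg/mL.

36.2 μg/mL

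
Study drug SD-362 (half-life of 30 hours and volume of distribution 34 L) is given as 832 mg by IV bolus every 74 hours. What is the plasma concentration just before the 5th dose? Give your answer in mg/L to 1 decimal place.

5.4 mg/L

f = (1/2)^(τ/t½) = (1/2)^(74/30) ≈ 0.1809.
C₀ = D/Vd = 832/34 ≈ 24.471 mg/L.
Before the 5th dose, 4 doses have been given. Superposition: Cmin = C₀·(f + f² + … + f^4).
≈ 24.471 × (0.1809 + 0.0327 + 0.0059 + 0.0011) ≈ 24.471 × 0.2206 ≈ 5.398 mg/L.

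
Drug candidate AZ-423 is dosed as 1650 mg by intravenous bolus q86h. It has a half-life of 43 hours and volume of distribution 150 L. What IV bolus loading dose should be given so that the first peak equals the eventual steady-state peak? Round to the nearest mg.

f = (1/2)^(86/43) ≈ 0.250000; accumulation ratio R = 1/(1−f) ≈ 1.33333.
Loading dose to hit Cmax,ss on first dose: D_load = D_maint·R ≈ 1650 × 1.33333 ≈ 2199.99 mg.

2200 mg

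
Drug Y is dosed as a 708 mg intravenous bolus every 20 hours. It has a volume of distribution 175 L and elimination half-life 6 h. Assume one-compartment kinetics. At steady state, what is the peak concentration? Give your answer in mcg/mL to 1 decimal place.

k = ln2/t½ = ln2/6 ≈ 0.115525 h⁻¹; fraction remaining f = e^(−kτ) = e^(−0.115525×20) ≈ 0.0992.
At steady state, accumulation factor R = 1/(1 − e^(−kτ)) ≈ 1.1101.
Single-dose peak C₀ = D/Vd = 708/175 ≈ 4.046 mcg/mL.
Steady-state peak Cmax,ss = C₀·R ≈ 4.046 × 1.1101 ≈ 4.491 mcg/mL.

4.5 mcg/mL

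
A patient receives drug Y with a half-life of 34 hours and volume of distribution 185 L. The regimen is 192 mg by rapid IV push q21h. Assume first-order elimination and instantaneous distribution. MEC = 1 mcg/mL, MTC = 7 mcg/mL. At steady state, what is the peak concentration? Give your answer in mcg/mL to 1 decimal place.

Over one 21-h interval, 21/34 ≈ 0.61765 half-lives elapse, leaving f ≈ 0.6517 of each dose.
At steady state, accumulation factor R = 1/(1 − e^(−kτ)) ≈ 2.8711.
Single-dose peak C₀ = D/Vd = 192/185 ≈ 1.038 mcg/mL.
Steady-state peak Cmax,ss = C₀·R ≈ 1.038 × 2.8711 ≈ 2.980 mcg/mL.
Peak 3.0 mcg/mL vs MTC 7 mcg/mL: below toxic threshold.

3.0 mcg/mL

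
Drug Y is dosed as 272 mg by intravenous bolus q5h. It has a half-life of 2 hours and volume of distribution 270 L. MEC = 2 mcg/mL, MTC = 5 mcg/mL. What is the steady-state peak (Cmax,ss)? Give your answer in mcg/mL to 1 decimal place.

1.2 mcg/mL

Over one 5-h interval, 5/2 ≈ 2.5 half-lives elapse, leaving f ≈ 0.1768 of each dose.
At steady state, accumulation factor R = 1/(1 − e^(−kτ)) ≈ 1.2148.
Each bolus raises the concentration by D/Vd = 272/270 ≈ 1.007 mcg/mL.
Steady-state peak Cmax,ss = C₀·R ≈ 1.007 × 1.2148 ≈ 1.223 mcg/mL.
Peak 1.2 mcg/mL vs MTC 5 mcg/mL: below toxic threshold.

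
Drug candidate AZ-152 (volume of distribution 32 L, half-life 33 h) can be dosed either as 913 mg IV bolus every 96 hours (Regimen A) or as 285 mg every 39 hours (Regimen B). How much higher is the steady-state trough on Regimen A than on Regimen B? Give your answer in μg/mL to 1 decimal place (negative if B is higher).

Regimen A: f = (1/2)^(96/33) ≈ 0.1331; Cmin,ss = (913/32)·f/(1−f) ≈ 4.381 μg/mL.
Regimen B: f = (1/2)^(39/33) ≈ 0.4408; Cmin,ss = (285/32)·f/(1−f) ≈ 7.021 μg/mL.
Difference ≈ 4.381 − 7.021 ≈ -2.640 μg/mL.

-2.6 μg/mL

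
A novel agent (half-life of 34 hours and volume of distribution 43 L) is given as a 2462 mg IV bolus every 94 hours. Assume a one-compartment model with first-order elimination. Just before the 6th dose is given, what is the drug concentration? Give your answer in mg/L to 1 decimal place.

9.9 mg/L

f = (1/2)^(τ/t½) = (1/2)^(94/34) ≈ 0.1471.
C₀ = D/Vd = 2462/43 ≈ 57.256 mg/L.
Before the 6th dose, 5 doses have been given. Superposition: Cmin = C₀·(f + f² + … + f^5).
≈ 57.256 × (0.1471 + 0.0216 + 0.0032 + 0.0005 + 0.0001) ≈ 57.256 × 0.1725 ≈ 9.877 mg/L.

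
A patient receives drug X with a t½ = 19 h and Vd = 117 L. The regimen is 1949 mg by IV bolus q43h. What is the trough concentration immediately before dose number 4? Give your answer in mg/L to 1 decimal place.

4.3 mg/L

f = (1/2)^(τ/t½) = (1/2)^(43/19) ≈ 0.2083.
C₀ = D/Vd = 1949/117 ≈ 16.658 mg/L.
Before the 4th dose, 3 doses have been given. Superposition: Cmin = C₀·(f + f² + … + f^3).
≈ 16.658 × (0.2083 + 0.0434 + 0.0090) ≈ 16.658 × 0.2607 ≈ 4.343 mg/L.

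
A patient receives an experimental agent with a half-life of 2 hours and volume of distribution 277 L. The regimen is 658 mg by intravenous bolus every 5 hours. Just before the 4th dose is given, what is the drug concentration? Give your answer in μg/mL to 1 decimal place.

f = (1/2)^(τ/t½) = (1/2)^(5/2) ≈ 0.1768.
C₀ = D/Vd = 658/277 ≈ 2.375 μg/mL.
Before the 4th dose, 3 doses have been given. Superposition: Cmin = C₀·(f + f² + … + f^3).
≈ 2.375 × (0.1768 + 0.0313 + 0.0055) ≈ 2.375 × 0.2136 ≈ 0.507 μg/mL.

0.5 μg/mL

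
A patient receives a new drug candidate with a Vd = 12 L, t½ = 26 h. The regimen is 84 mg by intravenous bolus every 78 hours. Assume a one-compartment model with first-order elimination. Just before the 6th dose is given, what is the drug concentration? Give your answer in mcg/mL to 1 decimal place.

f = (1/2)^(τ/t½) = (1/2)^(78/26) ≈ 0.1250.
C₀ = D/Vd = 84/12 ≈ 7.000 mcg/mL.
Before the 6th dose, 5 doses have been given. Superposition: Cmin = C₀·(f + f² + … + f^5).
≈ 7.000 × (0.1250 + 0.0156 + 0.0020 + 0.0002 + 0.0000) ≈ 7.000 × 0.1428 ≈ 1.000 mcg/mL.

1.0 mcg/mL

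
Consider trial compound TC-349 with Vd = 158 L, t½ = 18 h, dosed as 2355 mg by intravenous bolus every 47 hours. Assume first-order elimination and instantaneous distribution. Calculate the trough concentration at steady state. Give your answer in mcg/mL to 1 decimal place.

Over one 47-h interval, 47/18 ≈ 2.6111 half-lives elapse, leaving f ≈ 0.1637 of each dose.
At steady state, accumulation factor R = 1/(1 − e^(−kτ)) ≈ 1.1957.
Each bolus raises the concentration by D/Vd = 2355/158 ≈ 14.905 mcg/mL.
Cmax,ss = C₀/(1 − f) ≈ 14.905/0.8363 ≈ 17.823 mcg/mL.
Steady-state trough Cmin,ss = Cmax,ss·f ≈ 17.823 × 0.1637 ≈ 2.918 mcg/mL.

2.9 mcg/mL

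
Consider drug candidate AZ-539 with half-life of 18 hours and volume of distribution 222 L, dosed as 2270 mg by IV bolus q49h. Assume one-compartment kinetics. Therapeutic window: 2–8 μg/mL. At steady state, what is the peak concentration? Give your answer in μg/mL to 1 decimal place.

k = ln2/t½ = ln2/18 ≈ 0.038508 h⁻¹; fraction remaining f = e^(−kτ) = e^(−0.038508×49) ≈ 0.1515.
At steady state, accumulation factor R = 1/(1 − e^(−kτ)) ≈ 1.1786.
Single-dose peak C₀ = D/Vd = 2270/222 ≈ 10.225 μg/mL.
Steady-state peak Cmax,ss = C₀·R ≈ 10.225 × 1.1786 ≈ 12.051 μg/mL.
Peak 12.1 μg/mL vs MTC 8 μg/mL: exceeds toxic threshold.

12.1 μg/mL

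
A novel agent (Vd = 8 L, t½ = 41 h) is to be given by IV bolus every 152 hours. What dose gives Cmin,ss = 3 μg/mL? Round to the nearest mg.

τ/t½ = 152/41 ≈ 3.7073, so f = (1/2)^(152/41) ≈ 0.076557.
Cmin,ss = (D/Vd)·f/(1−f), so D = Cmin,ss·Vd·(1−f)/f.
D = 3 × 8 × (1−f)/f ≈ 3 × 8 × 12.06216 ≈ 289.49 mg.

289 mg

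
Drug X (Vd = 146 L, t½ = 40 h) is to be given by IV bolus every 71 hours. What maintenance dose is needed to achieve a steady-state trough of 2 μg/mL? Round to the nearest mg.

τ/t½ = 71/40 ≈ 1.775, so f = (1/2)^(71/40) ≈ 0.292194.
Cmin,ss = (D/Vd)·f/(1−f), so D = Cmin,ss·Vd·(1−f)/f.
D = 2 × 146 × (1−f)/f ≈ 2 × 146 × 2.42238 ≈ 707.33 mg.

707 mg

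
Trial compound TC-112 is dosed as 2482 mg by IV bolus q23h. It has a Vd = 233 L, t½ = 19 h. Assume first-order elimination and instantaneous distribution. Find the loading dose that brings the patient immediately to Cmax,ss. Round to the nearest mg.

4371 mg

f = (1/2)^(23/19) ≈ 0.432111; accumulation ratio R = 1/(1−f) ≈ 1.76091.
Loading dose to hit Cmax,ss on first dose: D_load = D_maint·R ≈ 2482 × 1.76091 ≈ 4370.58 mg.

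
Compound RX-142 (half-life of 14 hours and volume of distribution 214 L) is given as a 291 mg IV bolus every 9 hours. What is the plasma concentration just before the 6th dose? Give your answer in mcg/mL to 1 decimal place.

2.2 mcg/mL

f = (1/2)^(τ/t½) = (1/2)^(9/14) ≈ 0.6404.
C₀ = D/Vd = 291/214 ≈ 1.360 mcg/mL.
Before the 6th dose, 5 doses have been given. Superposition: Cmin = C₀·(f + f² + … + f^5).
≈ 1.360 × (0.6404 + 0.4101 + 0.2626 + 0.1682 + 0.1077) ≈ 1.360 × 1.5890 ≈ 2.161 mcg/mL.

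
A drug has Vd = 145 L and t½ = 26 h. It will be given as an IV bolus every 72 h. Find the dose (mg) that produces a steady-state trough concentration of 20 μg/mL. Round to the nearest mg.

τ/t½ = 72/26 ≈ 2.7692, so f = (1/2)^(72/26) ≈ 0.146683.
Cmin,ss = (D/Vd)·f/(1−f), so D = Cmin,ss·Vd·(1−f)/f.
D = 20 × 145 × (1−f)/f ≈ 20 × 145 × 5.81742 ≈ 16870.52 mg.

16871 mg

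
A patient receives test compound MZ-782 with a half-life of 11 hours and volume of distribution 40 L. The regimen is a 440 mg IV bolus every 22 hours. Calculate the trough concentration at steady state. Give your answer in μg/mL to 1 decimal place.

τ = 22 h = 2 half-lives, so f = (1/2)^2 = 0.25.
At steady state, R = 1/(1 − 0.25) = 4/3.
Single-dose peak C₀ = D/Vd = 440/40 = 11 μg/mL.
Steady-state peak Cmax,ss = C₀·R = 11 × 4/3 ≈ 14.667 μg/mL.
Steady-state trough Cmin,ss = Cmax,ss·f ≈ 14.667 × 0.25 ≈ 3.667 μg/mL.

3.7 μg/mL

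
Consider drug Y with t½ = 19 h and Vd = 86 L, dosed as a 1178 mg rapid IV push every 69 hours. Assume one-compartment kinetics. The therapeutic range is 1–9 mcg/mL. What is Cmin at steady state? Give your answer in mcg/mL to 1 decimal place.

Over one 69-h interval, 69/19 ≈ 3.6316 half-lives elapse, leaving f ≈ 0.0807 of each dose.
Accumulation ratio R = 1/(1 − f) ≈ 1/0.9193 ≈ 1.0878.
Each bolus raises the concentration by D/Vd = 1178/86 ≈ 13.698 mcg/mL.
Steady-state peak Cmax,ss = C₀·R ≈ 13.698 × 1.0878 ≈ 14.901 mcg/mL.
Steady-state trough Cmin,ss = Cmax,ss·f ≈ 14.901 × 0.0807 ≈ 1.203 mcg/mL.
Trough 1.2 mcg/mL vs MEC 1 mcg/mL: adequate.

1.2 mcg/mL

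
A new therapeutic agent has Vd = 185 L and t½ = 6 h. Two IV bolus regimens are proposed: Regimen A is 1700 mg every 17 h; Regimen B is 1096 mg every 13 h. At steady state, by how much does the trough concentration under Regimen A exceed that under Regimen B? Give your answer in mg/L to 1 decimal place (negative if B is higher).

-0.2 mg/L

Regimen A: f = (1/2)^(17/6) ≈ 0.1403; Cmin,ss = (1700/185)·f/(1−f) ≈ 1.500 mg/L.
Regimen B: f = (1/2)^(13/6) ≈ 0.2227; Cmin,ss = (1096/185)·f/(1−f) ≈ 1.697 mg/L.
Difference ≈ 1.500 − 1.697 ≈ -0.197 mg/L.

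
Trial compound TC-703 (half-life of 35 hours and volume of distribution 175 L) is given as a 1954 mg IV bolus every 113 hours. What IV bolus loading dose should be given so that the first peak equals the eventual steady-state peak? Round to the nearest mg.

f = (1/2)^(113/35) ≈ 0.106685; accumulation ratio R = 1/(1−f) ≈ 1.11943.
Loading dose to hit Cmax,ss on first dose: D_load = D_maint·R ≈ 1954 × 1.11943 ≈ 2187.37 mg.

2187 mg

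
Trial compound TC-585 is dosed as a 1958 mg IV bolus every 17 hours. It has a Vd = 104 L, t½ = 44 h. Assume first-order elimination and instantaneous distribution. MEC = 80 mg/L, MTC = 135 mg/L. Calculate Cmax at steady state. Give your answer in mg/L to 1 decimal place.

80.1 mg/L

k = ln2/t½ = ln2/44 ≈ 0.015753 h⁻¹; fraction remaining f = e^(−kτ) = e^(−0.015753×17) ≈ 0.7651.
At steady state, accumulation factor R = 1/(1 − e^(−kτ)) ≈ 4.2571.
Each bolus raises the concentration by D/Vd = 1958/104 ≈ 18.827 mg/L.
Steady-state peak Cmax,ss = C₀·R ≈ 18.827 × 4.2571 ≈ 80.148 mg/L.
Peak 80.1 mg/L vs MTC 135 mg/L: below toxic threshold.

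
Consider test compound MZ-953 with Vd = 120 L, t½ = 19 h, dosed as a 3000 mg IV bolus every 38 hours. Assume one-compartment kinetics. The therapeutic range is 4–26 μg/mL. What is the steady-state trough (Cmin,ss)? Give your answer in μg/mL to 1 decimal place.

The dosing interval is 2 half-lives, so f = 2^(−2) = 0.25.
At steady state, R = 1/(1 − 0.25) = 4/3.
Single-dose peak C₀ = D/Vd = 3000/120 = 25 μg/mL.
Steady-state peak Cmax,ss = C₀·R = 25 × 4/3 ≈ 33.333 μg/mL.
Steady-state trough Cmin,ss = Cmax,ss·f ≈ 33.333 × 0.25 ≈ 8.333 μg/mL.
Trough 8.3 μg/mL vs MEC 4 μg/mL: adequate.

8.3 μg/mL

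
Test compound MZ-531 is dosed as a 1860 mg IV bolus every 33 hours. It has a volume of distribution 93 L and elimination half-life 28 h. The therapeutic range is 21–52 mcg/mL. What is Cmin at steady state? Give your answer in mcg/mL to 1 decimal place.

τ/t½ = 33/28 ≈ 1.1786, so fraction remaining f = (1/2)^(33/28) ≈ 0.4418.
Accumulation ratio R = 1/(1 − f) ≈ 1/0.5582 ≈ 1.7915.
Single-dose peak C₀ = D/Vd = 1860/93 ≈ 20.000 mcg/mL.
Steady-state peak Cmax,ss = C₀·R ≈ 20.000 × 1.7915 ≈ 35.830 mcg/mL.
One interval later, Cmin,ss = Cmax,ss·e^(−kτ) ≈ 35.830 × 0.4418 ≈ 15.830 mcg/mL.
Trough 15.8 mcg/mL vs MEC 21 mcg/mL: subtherapeutic.

15.8 mcg/mL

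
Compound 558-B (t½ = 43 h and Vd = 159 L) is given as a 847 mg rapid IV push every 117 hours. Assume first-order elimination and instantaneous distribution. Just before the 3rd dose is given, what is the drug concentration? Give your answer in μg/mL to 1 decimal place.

f = (1/2)^(τ/t½) = (1/2)^(117/43) ≈ 0.1517.
C₀ = D/Vd = 847/159 ≈ 5.327 μg/mL.
Before the 3rd dose, 2 doses have been given. Superposition: Cmin = C₀·(f + f²).
≈ 5.327 × (0.1517 + 0.0230) ≈ 5.327 × 0.1747 ≈ 0.931 μg/mL.

0.9 μg/mL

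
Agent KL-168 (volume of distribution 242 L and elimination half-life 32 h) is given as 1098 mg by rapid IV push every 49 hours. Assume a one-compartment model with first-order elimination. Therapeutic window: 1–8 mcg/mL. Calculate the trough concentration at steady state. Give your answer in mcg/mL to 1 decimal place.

2.4 mcg/mL

τ/t½ = 49/32 ≈ 1.5312, so fraction remaining f = (1/2)^(49/32) ≈ 0.3460.
At steady state, accumulation factor R = 1/(1 − e^(−kτ)) ≈ 1.5291.
Single-dose peak C₀ = D/Vd = 1098/242 ≈ 4.537 mcg/mL.
Cmax,ss = C₀/(1 − f) ≈ 4.537/0.6540 ≈ 6.937 mcg/mL.
One interval later, Cmin,ss = Cmax,ss·e^(−kτ) ≈ 6.937 × 0.3460 ≈ 2.400 mcg/mL.
Trough 2.4 mcg/mL vs MEC 1 mcg/mL: adequate.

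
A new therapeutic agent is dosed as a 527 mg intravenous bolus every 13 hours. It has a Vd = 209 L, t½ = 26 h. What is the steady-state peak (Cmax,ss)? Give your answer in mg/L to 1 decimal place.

8.6 mg/L

Over one 13-h interval, 13/26 ≈ 0.5 half-lives elapse, leaving f ≈ 0.7071 of each dose.
At steady state, accumulation factor R = 1/(1 − e^(−kτ)) ≈ 3.4141.
Single-dose peak C₀ = D/Vd = 527/209 ≈ 2.522 mg/L.
Steady-state peak Cmax,ss = C₀·R ≈ 2.522 × 3.4141 ≈ 8.610 mg/L.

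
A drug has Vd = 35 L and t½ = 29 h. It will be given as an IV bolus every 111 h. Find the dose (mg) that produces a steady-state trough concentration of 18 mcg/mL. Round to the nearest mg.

τ/t½ = 111/29 ≈ 3.8276, so f = (1/2)^(111/29) ≈ 0.070434.
Cmin,ss = (D/Vd)·f/(1−f), so D = Cmin,ss·Vd·(1−f)/f.
D = 18 × 35 × (1−f)/f ≈ 18 × 35 × 13.19769 ≈ 8314.54 mg.

8315 mg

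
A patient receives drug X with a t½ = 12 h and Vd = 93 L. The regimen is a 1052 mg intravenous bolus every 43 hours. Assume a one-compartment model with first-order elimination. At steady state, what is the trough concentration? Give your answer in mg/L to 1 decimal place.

1.0 mg/L

k = ln2/t½ = ln2/12 ≈ 0.057762 h⁻¹; fraction remaining f = e^(−kτ) = e^(−0.057762×43) ≈ 0.0834.
Each bolus raises the concentration by D/Vd = 1052/93 ≈ 11.312 mg/L.
Steady-state trough Cmin,ss = C₀·f/(1−f) ≈ 11.312 × 0.0834/0.9166 ≈ 1.029 mg/L.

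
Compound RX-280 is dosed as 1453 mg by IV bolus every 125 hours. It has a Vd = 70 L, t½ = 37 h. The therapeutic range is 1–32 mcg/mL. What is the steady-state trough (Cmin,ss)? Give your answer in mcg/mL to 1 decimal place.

2.2 mcg/mL

Over one 125-h interval, 125/37 ≈ 3.3784 half-lives elapse, leaving f ≈ 0.0962 of each dose.
Each bolus raises the concentration by D/Vd = 1453/70 ≈ 20.757 mcg/mL.
Steady-state trough Cmin,ss = C₀·f/(1−f) ≈ 20.757 × 0.0962/0.9038 ≈ 2.209 mcg/mL.
Trough 2.2 mcg/mL vs MEC 1 mcg/mL: adequate.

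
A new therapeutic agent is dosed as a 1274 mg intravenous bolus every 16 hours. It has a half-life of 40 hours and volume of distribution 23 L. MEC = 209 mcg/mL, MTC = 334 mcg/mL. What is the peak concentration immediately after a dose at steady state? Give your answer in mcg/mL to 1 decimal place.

228.8 mcg/mL

k = ln2/t½ = ln2/40 ≈ 0.017329 h⁻¹; fraction remaining f = e^(−kτ) = e^(−0.017329×16) ≈ 0.7579.
At steady state, accumulation factor R = 1/(1 − e^(−kτ)) ≈ 4.1305.
Single-dose peak C₀ = D/Vd = 1274/23 ≈ 55.391 mcg/mL.
Steady-state peak Cmax,ss = C₀·R ≈ 55.391 × 4.1305 ≈ 228.793 mcg/mL.
Peak 228.8 mcg/mL vs MTC 334 mcg/mL: below toxic threshold.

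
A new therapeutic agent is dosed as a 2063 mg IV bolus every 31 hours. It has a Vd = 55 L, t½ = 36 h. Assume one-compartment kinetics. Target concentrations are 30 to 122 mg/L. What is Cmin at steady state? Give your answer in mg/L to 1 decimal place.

Over one 31-h interval, 31/36 ≈ 0.86111 half-lives elapse, leaving f ≈ 0.5505 of each dose.
Accumulation ratio R = 1/(1 − f) ≈ 1/0.4495 ≈ 2.2247.
Each bolus raises the concentration by D/Vd = 2063/55 ≈ 37.509 mg/L.
Cmax,ss = C₀/(1 − f) ≈ 37.509/0.4495 ≈ 83.446 mg/L.
One interval later, Cmin,ss = Cmax,ss·e^(−kτ) ≈ 83.446 × 0.5505 ≈ 45.937 mg/L.
Trough 45.9 mg/L vs MEC 30 mg/L: adequate.

45.9 mg/L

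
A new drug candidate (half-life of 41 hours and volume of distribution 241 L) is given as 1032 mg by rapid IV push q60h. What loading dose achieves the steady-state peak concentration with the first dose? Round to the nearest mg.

f = (1/2)^(60/41) ≈ 0.362634; accumulation ratio R = 1/(1−f) ≈ 1.56896.
Loading dose to hit Cmax,ss on first dose: D_load = D_maint·R ≈ 1032 × 1.56896 ≈ 1619.17 mg.

1619 mg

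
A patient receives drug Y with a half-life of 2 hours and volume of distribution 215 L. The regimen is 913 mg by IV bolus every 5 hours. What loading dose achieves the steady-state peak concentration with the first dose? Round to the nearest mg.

f = (1/2)^(5/2) ≈ 0.176777; accumulation ratio R = 1/(1−f) ≈ 1.21474.
Loading dose to hit Cmax,ss on first dose: D_load = D_maint·R ≈ 913 × 1.21474 ≈ 1109.06 mg.

1109 mg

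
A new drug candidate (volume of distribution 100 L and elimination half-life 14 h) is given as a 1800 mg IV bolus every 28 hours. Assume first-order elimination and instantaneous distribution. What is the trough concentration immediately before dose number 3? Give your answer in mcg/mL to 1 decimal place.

5.6 mcg/mL

f = (1/2)^(τ/t½) = (1/2)^(28/14) ≈ 0.2500.
C₀ = D/Vd = 1800/100 ≈ 18.000 mcg/mL.
Before the 3rd dose, 2 doses have been given. Superposition: Cmin = C₀·(f + f²).
≈ 18.000 × (0.2500 + 0.0625) ≈ 18.000 × 0.3125 ≈ 5.625 mcg/mL.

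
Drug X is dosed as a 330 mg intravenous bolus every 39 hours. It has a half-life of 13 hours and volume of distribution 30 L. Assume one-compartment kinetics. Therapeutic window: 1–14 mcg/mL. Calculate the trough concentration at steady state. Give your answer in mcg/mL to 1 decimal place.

1.6 mcg/mL

τ = 39 h = 3 half-lives, so f = (1/2)^3 = 0.125.
At steady state, R = 1/(1 − 0.125) = 8/7.
Single-dose peak C₀ = D/Vd = 330/30 = 11 mcg/mL.
Steady-state peak Cmax,ss = C₀·R = 11 × 8/7 ≈ 12.571 mcg/mL.
Steady-state trough Cmin,ss = Cmax,ss·f ≈ 12.571 × 0.125 ≈ 1.571 mcg/mL.
Trough 1.6 mcg/mL vs MEC 1 mcg/mL: adequate.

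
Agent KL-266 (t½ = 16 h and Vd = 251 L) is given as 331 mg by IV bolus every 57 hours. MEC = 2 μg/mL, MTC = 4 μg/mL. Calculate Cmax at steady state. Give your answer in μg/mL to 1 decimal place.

k = ln2/t½ = ln2/16 ≈ 0.043322 h⁻¹; fraction remaining f = e^(−kτ) = e^(−0.043322×57) ≈ 0.0846.
Accumulation ratio R = 1/(1 − f) ≈ 1/0.9154 ≈ 1.0924.
Single-dose peak C₀ = D/Vd = 331/251 ≈ 1.319 μg/mL.
Cmax,ss = C₀/(1 − f) ≈ 1.319/0.9154 ≈ 1.441 μg/mL.
Peak 1.4 μg/mL vs MTC 4 μg/mL: below toxic threshold.

1.4 μg/mL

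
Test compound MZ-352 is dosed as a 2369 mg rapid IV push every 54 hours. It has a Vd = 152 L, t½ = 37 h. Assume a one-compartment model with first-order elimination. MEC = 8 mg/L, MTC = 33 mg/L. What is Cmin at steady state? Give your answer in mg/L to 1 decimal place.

τ/t½ = 54/37 ≈ 1.4595, so fraction remaining f = (1/2)^(54/37) ≈ 0.3636.
Accumulation ratio R = 1/(1 − f) ≈ 1/0.6364 ≈ 1.5713.
Each bolus raises the concentration by D/Vd = 2369/152 ≈ 15.586 mg/L.
Steady-state peak Cmax,ss = C₀·R ≈ 15.586 × 1.5713 ≈ 24.490 mg/L.
One interval later, Cmin,ss = Cmax,ss·e^(−kτ) ≈ 24.490 × 0.3636 ≈ 8.905 mg/L.
Trough 8.9 mg/L vs MEC 8 mg/L: adequate.

8.9 mg/L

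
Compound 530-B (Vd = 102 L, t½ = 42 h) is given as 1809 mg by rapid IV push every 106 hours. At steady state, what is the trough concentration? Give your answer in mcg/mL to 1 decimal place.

τ/t½ = 106/42 ≈ 2.5238, so fraction remaining f = (1/2)^(106/42) ≈ 0.1739.
At steady state, accumulation factor R = 1/(1 − e^(−kτ)) ≈ 1.2105.
Single-dose peak C₀ = D/Vd = 1809/102 ≈ 17.735 mcg/mL.
Steady-state peak Cmax,ss = C₀·R ≈ 17.735 × 1.2105 ≈ 21.468 mcg/mL.
One interval later, Cmin,ss = Cmax,ss·e^(−kτ) ≈ 21.468 × 0.1739 ≈ 3.733 mcg/mL.

3.7 mcg/mL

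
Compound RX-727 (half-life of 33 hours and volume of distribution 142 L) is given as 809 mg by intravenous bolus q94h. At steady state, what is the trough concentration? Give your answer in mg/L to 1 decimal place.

τ/t½ = 94/33 ≈ 2.8485, so fraction remaining f = (1/2)^(94/33) ≈ 0.1388.
Single-dose peak C₀ = D/Vd = 809/142 ≈ 5.697 mg/L.
Steady-state trough Cmin,ss = C₀·f/(1−f) ≈ 5.697 × 0.1388/0.8612 ≈ 0.918 mg/L.

0.9 mg/L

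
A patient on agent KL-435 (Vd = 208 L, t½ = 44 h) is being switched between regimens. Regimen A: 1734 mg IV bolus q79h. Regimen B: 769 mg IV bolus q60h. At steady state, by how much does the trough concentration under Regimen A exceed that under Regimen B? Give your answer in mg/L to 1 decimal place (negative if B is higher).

1.0 mg/L

Regimen A: f = (1/2)^(79/44) ≈ 0.2881; Cmin,ss = (1734/208)·f/(1−f) ≈ 3.374 mg/L.
Regimen B: f = (1/2)^(60/44) ≈ 0.3886; Cmin,ss = (769/208)·f/(1−f) ≈ 2.350 mg/L.
Difference ≈ 3.374 − 2.350 ≈ 1.024 mg/L.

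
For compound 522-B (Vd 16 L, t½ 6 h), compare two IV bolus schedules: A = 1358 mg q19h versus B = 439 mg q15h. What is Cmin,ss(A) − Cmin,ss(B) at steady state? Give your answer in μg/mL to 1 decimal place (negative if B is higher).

Regimen A: f = (1/2)^(19/6) ≈ 0.1114; Cmin,ss = (1358/16)·f/(1−f) ≈ 10.640 μg/mL.
Regimen B: f = (1/2)^(15/6) ≈ 0.1768; Cmin,ss = (439/16)·f/(1−f) ≈ 5.893 μg/mL.
Difference ≈ 10.640 − 5.893 ≈ 4.747 μg/mL.

4.7 μg/mL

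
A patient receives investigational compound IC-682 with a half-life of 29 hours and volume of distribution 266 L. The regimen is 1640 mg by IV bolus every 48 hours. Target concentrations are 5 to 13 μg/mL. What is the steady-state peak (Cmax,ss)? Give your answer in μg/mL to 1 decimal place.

9.0 μg/mL

τ/t½ = 48/29 ≈ 1.6552, so fraction remaining f = (1/2)^(48/29) ≈ 0.3175.
At steady state, accumulation factor R = 1/(1 − e^(−kτ)) ≈ 1.4652.
Single-dose peak C₀ = D/Vd = 1640/266 ≈ 6.165 μg/mL.
Cmax,ss = C₀/(1 − f) ≈ 6.165/0.6825 ≈ 9.033 μg/mL.
Peak 9.0 μg/mL vs MTC 13 μg/mL: below toxic threshold.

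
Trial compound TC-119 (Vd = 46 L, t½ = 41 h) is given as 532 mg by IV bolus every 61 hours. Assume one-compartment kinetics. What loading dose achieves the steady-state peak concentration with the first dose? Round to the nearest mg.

827 mg

f = (1/2)^(61/41) ≈ 0.356555; accumulation ratio R = 1/(1−f) ≈ 1.55413.
Loading dose to hit Cmax,ss on first dose: D_load = D_maint·R ≈ 532 × 1.55413 ≈ 826.80 mg.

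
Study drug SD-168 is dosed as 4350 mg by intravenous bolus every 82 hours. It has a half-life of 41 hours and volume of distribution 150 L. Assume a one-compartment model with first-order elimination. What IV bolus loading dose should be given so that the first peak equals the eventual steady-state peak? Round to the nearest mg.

5800 mg

f = (1/2)^(82/41) ≈ 0.250000; accumulation ratio R = 1/(1−f) ≈ 1.33333.
Loading dose to hit Cmax,ss on first dose: D_load = D_maint·R ≈ 4350 × 1.33333 ≈ 5799.99 mg.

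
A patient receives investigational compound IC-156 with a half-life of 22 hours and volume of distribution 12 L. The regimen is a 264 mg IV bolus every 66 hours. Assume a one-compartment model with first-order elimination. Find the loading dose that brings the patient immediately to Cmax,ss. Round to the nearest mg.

302 mg

f = (1/2)^(66/22) ≈ 0.125000; accumulation ratio R = 1/(1−f) ≈ 1.14286.
Loading dose to hit Cmax,ss on first dose: D_load = D_maint·R ≈ 264 × 1.14286 ≈ 301.72 mg.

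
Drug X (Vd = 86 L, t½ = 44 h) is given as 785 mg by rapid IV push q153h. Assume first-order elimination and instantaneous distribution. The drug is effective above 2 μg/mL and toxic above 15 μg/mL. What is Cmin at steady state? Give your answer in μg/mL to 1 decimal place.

k = ln2/t½ = ln2/44 ≈ 0.015753 h⁻¹; fraction remaining f = e^(−kτ) = e^(−0.015753×153) ≈ 0.0898.
Accumulation ratio R = 1/(1 − f) ≈ 1/0.9102 ≈ 1.0987.
Single-dose peak C₀ = D/Vd = 785/86 ≈ 9.128 μg/mL.
Steady-state peak Cmax,ss = C₀·R ≈ 9.128 × 1.0987 ≈ 10.029 μg/mL.
Steady-state trough Cmin,ss = Cmax,ss·f ≈ 10.029 × 0.0898 ≈ 0.901 μg/mL.
Trough 0.9 μg/mL vs MEC 2 μg/mL: subtherapeutic.

0.9 μg/mL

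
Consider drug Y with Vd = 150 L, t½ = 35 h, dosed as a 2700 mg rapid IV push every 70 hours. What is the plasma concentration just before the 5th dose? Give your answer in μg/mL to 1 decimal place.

f = (1/2)^(τ/t½) = (1/2)^(70/35) ≈ 0.2500.
C₀ = D/Vd = 2700/150 ≈ 18.000 μg/mL.
Before the 5th dose, 4 doses have been given. Superposition: Cmin = C₀·(f + f² + … + f^4).
≈ 18.000 × (0.2500 + 0.0625 + 0.0156 + 0.0039) ≈ 18.000 × 0.3320 ≈ 5.976 μg/mL.

6.0 μg/mL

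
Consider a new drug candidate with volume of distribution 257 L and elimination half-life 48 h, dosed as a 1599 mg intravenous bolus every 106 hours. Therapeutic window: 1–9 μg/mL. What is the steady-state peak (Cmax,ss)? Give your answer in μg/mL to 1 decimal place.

7.9 μg/mL

Over one 106-h interval, 106/48 ≈ 2.2083 half-lives elapse, leaving f ≈ 0.2164 of each dose.
Accumulation ratio R = 1/(1 − f) ≈ 1/0.7836 ≈ 1.2762.
Each bolus raises the concentration by D/Vd = 1599/257 ≈ 6.222 μg/mL.
Steady-state peak Cmax,ss = C₀·R ≈ 6.222 × 1.2762 ≈ 7.941 μg/mL.
Peak 7.9 μg/mL vs MTC 9 μg/mL: below toxic threshold.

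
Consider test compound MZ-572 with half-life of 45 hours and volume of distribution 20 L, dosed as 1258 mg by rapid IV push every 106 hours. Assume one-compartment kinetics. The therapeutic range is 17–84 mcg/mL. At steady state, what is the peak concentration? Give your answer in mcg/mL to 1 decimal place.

k = ln2/t½ = ln2/45 ≈ 0.015403 h⁻¹; fraction remaining f = e^(−kτ) = e^(−0.015403×106) ≈ 0.1954.
Accumulation ratio R = 1/(1 − f) ≈ 1/0.8046 ≈ 1.2429.
Single-dose peak C₀ = D/Vd = 1258/20 ≈ 62.900 mcg/mL.
Steady-state peak Cmax,ss = C₀·R ≈ 62.900 × 1.2429 ≈ 78.178 mcg/mL.
Peak 78.2 mcg/mL vs MTC 84 mcg/mL: below toxic threshold.

78.2 mcg/mL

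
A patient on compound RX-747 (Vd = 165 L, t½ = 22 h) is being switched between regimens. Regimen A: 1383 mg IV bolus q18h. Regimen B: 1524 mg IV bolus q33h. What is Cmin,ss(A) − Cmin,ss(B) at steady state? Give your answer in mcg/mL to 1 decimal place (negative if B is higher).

5.9 mcg/mL

Regimen A: f = (1/2)^(18/22) ≈ 0.5672; Cmin,ss = (1383/165)·f/(1−f) ≈ 10.985 mcg/mL.
Regimen B: f = (1/2)^(33/22) ≈ 0.3536; Cmin,ss = (1524/165)·f/(1−f) ≈ 5.053 mcg/mL.
Difference ≈ 10.985 − 5.053 ≈ 5.932 mcg/mL.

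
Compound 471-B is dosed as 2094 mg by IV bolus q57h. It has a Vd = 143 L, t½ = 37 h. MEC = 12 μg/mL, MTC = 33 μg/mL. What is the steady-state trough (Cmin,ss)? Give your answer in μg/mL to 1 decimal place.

k = ln2/t½ = ln2/37 ≈ 0.018734 h⁻¹; fraction remaining f = e^(−kτ) = e^(−0.018734×57) ≈ 0.3438.
Accumulation ratio R = 1/(1 − f) ≈ 1/0.6562 ≈ 1.5239.
Each bolus raises the concentration by D/Vd = 2094/143 ≈ 14.643 μg/mL.
Steady-state peak Cmax,ss = C₀·R ≈ 14.643 × 1.5239 ≈ 22.314 μg/mL.
One interval later, Cmin,ss = Cmax,ss·e^(−kτ) ≈ 22.314 × 0.3438 ≈ 7.672 μg/mL.
Trough 7.7 μg/mL vs MEC 12 μg/mL: subtherapeutic.

7.7 μg/mL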